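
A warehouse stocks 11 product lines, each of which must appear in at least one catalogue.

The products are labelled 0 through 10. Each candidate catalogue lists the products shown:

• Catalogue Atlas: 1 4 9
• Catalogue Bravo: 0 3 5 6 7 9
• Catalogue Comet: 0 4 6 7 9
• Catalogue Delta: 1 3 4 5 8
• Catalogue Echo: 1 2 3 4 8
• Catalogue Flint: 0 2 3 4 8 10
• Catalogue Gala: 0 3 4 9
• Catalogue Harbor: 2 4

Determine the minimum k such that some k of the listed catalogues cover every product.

Take {Atlas, Bravo, Flint}. Their union is {0, 1, 2, 3, 4, 5, 6, 7, 8, 9, 10}, which is all 11 products.
Only Flint contains 10, so Flint is forced; the remaining 5 products need at least 2 more catalogues (each remaining catalogue adds at most 4) — so at least 3 catalogues are needed, and 3 is optimal.

3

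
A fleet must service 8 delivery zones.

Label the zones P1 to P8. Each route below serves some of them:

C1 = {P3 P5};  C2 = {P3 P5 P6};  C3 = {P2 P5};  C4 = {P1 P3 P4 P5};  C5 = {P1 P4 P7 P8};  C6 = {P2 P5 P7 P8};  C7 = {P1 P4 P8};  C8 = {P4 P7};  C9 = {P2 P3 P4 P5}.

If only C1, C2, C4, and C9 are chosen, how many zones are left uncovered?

2

Union of C1, C2, C4, C9 = {P1, P2, P3, P4, P5, P6}.
Not covered: P7, P8 — 2 zones.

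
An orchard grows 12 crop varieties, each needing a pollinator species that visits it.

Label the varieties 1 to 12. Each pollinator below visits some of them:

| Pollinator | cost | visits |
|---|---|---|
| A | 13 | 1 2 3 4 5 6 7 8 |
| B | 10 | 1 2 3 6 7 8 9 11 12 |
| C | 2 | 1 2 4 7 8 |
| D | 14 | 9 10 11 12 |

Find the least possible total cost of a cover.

27

A, D together cover every variety (A ∪ D = {1, 2, 3, 4, 5, 6, 7, 8, 9, 10, 11, 12}); total cost 13 + 14 = 27.
The greedy pick C, B, A, D costs 39; no covering selection beats 27.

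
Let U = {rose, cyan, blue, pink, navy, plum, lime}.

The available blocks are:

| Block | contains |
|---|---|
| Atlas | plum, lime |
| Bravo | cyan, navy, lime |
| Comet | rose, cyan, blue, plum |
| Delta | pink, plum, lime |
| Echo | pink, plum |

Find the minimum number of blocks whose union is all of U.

3

Take {Bravo, Comet, Echo}. Their union is {rose, cyan, blue, pink, navy, plum, lime}, which is all 7 elements.
Only Comet contains rose, so Comet is forced; the remaining 3 elements need at least 2 more blocks (each remaining block adds at most 2) — so at least 3 blocks are needed, and 3 is optimal.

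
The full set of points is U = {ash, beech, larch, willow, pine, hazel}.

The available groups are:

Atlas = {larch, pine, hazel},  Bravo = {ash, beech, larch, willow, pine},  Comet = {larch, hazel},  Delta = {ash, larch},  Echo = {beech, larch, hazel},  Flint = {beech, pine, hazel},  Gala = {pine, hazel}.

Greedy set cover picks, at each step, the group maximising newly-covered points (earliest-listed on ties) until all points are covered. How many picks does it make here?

Greedy: pick Bravo (covers 5 new) → pick Atlas (covers 1 new). Total picks: 2.

2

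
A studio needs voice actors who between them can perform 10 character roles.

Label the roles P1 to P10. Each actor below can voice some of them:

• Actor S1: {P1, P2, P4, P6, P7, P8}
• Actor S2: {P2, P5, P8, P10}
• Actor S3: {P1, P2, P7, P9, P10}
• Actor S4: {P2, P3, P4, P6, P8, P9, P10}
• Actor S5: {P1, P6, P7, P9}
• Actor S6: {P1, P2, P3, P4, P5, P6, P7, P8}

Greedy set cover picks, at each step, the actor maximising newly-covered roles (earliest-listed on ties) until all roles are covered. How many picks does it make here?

Greedy: pick S6 (covers 8 new) → pick S3 (covers 2 new). Total picks: 2.

2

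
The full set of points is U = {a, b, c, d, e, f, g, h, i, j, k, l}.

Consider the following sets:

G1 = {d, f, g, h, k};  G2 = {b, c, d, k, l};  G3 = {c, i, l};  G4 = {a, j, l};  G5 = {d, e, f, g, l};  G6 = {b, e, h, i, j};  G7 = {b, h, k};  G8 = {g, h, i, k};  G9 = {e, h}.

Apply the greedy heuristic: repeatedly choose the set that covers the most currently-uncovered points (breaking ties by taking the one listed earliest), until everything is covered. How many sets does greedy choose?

Greedy: pick G1 (covers 5 new) → pick G6 (covers 4 new) → pick G2 (covers 2 new) → pick G4 (covers 1 new). Total picks: 4.

4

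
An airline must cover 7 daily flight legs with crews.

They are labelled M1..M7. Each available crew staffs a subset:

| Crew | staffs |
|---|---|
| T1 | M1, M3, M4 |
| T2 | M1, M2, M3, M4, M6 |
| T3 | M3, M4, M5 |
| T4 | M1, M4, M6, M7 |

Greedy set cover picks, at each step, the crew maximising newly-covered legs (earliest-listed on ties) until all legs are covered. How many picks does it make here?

3

Greedy: pick T2 (covers 5 new) → pick T3 (covers 1 new) → pick T4 (covers 1 new). Total picks: 3.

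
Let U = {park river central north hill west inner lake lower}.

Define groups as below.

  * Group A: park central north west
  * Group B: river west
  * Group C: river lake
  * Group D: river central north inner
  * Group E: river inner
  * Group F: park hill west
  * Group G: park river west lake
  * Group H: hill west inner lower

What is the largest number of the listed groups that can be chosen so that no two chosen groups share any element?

E, F are pairwise disjoint (E={river,inner}; F={park,hill,west}).
Every remaining group overlaps one of these, and no 3 of the listed groups are pairwise disjoint, so 2 is the maximum.

2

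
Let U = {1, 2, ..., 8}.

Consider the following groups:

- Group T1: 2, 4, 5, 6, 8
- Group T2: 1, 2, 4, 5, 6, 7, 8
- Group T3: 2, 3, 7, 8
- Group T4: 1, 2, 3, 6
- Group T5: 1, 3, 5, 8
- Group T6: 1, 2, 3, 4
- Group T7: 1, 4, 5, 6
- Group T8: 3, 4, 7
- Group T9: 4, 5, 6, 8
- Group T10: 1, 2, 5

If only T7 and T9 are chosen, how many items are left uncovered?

Union of T7, T9 = {1, 4, 5, 6, 8}.
Not covered: 2, 3, 7 — 3 items.

3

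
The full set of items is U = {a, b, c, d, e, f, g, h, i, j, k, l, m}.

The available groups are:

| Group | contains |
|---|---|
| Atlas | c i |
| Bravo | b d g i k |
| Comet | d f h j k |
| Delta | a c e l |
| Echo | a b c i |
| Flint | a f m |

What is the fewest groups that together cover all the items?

4

Bravo and Comet and Delta and Flint together: Bravo ∪ Comet ∪ Delta ∪ Flint = {a, b, c, d, e, f, g, h, i, j, k, l, m} — every item is covered.
No 3 of the 6 groups cover everything (all 20 combinations miss at least one item), so 4 is optimal.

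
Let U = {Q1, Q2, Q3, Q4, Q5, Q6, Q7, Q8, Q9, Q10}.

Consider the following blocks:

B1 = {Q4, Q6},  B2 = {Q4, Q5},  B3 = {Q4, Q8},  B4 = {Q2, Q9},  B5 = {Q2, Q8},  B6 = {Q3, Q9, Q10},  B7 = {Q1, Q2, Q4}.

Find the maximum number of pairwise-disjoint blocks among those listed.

3

B1, B5, B6 are pairwise disjoint (B1={Q4,Q6}; B5={Q2,Q8}; B6={Q3,Q9,Q10}).
Every remaining block overlaps one of these, and no 4 of the listed blocks are pairwise disjoint, so 3 is the maximum.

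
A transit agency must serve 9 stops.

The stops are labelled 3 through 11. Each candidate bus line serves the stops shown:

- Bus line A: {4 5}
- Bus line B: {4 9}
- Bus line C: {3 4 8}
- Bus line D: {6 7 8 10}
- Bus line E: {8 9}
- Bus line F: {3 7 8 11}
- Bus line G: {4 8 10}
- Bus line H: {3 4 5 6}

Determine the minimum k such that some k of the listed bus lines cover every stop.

4

Take {D, E, F, H}. Their union is {3, 4, 5, 6, 7, 8, 9, 10, 11}, which is all 9 stops.
No 3 of the 8 bus lines cover everything (all 56 combinations miss at least one stop), so 4 is optimal.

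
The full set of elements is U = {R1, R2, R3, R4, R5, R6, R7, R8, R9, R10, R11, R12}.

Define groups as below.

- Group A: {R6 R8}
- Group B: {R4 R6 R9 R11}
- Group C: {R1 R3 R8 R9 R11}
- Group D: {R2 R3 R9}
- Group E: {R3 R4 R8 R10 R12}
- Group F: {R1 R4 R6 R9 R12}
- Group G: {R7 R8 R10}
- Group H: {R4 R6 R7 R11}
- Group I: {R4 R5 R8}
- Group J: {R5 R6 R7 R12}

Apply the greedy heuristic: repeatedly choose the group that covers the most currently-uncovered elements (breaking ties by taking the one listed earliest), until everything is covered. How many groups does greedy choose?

4

Greedy: pick C (covers 5 new) → pick J (covers 4 new) → pick E (covers 2 new) → pick D (covers 1 new). Total picks: 4.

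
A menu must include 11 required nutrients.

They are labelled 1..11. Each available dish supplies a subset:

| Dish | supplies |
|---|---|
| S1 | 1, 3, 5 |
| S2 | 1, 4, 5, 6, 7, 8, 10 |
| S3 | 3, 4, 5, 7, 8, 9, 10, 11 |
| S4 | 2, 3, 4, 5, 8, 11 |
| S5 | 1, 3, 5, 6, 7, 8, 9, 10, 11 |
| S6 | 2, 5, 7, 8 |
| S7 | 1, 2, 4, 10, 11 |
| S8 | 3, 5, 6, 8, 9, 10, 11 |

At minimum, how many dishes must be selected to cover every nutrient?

2

S5 and S7 together: S5 ∪ S7 = {1, 2, 3, 4, 5, 6, 7, 8, 9, 10, 11} — every nutrient is covered.
No single dish has all 11 nutrients (the largest, S5, has 9), so 2 is optimal.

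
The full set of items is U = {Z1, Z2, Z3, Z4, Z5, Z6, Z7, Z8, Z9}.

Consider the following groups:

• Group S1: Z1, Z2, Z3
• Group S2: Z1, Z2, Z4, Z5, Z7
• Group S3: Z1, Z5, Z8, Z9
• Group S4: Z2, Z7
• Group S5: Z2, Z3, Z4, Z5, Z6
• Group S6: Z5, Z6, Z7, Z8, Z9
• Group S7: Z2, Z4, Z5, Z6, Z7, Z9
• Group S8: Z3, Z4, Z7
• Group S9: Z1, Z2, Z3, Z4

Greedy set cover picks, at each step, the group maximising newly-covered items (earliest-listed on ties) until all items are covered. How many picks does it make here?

3

Greedy: pick S7 (covers 6 new) → pick S1 (covers 2 new) → pick S3 (covers 1 new). Total picks: 3.
(The true minimum cover uses only 2 groups, so greedy is not optimal here.)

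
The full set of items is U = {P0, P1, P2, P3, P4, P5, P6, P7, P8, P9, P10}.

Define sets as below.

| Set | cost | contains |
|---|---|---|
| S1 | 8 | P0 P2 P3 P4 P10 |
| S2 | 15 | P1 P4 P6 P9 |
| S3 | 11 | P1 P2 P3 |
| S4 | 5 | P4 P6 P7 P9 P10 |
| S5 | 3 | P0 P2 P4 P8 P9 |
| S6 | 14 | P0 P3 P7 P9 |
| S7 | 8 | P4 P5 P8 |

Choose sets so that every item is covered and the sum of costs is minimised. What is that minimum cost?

S3, S4, S5, S7 together cover every item (S3 ∪ S4 ∪ S5 ∪ S7 = {P0, P1, P2, P3, P4, P5, P6, P7, P8, P9, P10}); total cost 11 + 5 + 3 + 8 = 27.
No covering selection has total cost below 27.

27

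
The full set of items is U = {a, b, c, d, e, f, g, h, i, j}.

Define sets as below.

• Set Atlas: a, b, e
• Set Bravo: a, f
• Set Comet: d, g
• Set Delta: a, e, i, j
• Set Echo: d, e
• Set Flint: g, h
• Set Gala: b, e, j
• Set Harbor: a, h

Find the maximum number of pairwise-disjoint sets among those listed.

3

Comet, Gala, Harbor are pairwise disjoint (Comet={d,g}; Gala={b,e,j}; Harbor={a,h}).
Every remaining set overlaps one of these, and no 4 of the listed sets are pairwise disjoint, so 3 is the maximum.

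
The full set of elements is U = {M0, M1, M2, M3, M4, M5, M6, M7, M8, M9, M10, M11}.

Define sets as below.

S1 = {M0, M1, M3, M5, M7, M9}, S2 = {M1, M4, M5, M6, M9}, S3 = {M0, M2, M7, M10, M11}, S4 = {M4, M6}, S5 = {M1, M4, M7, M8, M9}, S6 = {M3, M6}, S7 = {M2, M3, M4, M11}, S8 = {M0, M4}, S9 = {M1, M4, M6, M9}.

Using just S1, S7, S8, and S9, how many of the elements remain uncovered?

2

Union of S1, S7, S8, S9 = {M0, M1, M2, M3, M4, M5, M6, M7, M9, M11}.
Not covered: M8, M10 — 2 elements.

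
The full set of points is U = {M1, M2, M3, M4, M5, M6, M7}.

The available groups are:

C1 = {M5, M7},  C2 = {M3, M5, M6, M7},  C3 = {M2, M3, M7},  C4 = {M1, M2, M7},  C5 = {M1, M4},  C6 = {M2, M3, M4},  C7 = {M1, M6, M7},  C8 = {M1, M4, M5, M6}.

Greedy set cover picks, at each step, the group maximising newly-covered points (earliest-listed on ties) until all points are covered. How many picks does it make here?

3

Greedy: pick C2 (covers 4 new) → pick C4 (covers 2 new) → pick C5 (covers 1 new). Total picks: 3.
(The true minimum cover uses only 2 groups, so greedy is not optimal here.)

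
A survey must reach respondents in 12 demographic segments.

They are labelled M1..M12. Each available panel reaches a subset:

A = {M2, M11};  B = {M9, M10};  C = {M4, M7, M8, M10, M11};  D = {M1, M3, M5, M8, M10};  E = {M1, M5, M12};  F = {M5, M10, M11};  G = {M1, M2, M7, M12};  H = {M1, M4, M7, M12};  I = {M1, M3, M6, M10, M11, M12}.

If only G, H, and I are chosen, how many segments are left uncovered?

3

Union of G, H, I = {M1, M2, M3, M4, M6, M7, M10, M11, M12}.
Not covered: M5, M8, M9 — 3 segments.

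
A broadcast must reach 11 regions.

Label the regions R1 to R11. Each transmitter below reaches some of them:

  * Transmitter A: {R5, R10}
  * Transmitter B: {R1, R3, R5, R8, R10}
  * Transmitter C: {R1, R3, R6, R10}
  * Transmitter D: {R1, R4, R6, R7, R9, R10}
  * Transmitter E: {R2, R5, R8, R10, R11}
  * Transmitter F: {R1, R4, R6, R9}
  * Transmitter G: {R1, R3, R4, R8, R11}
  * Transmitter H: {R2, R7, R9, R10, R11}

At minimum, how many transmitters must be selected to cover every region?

C and D and E together: C ∪ D ∪ E = {R1, R2, R3, R4, R5, R6, R7, R8, R9, R10, R11} — every region is covered.
No 2 of the 8 transmitters cover everything (all 28 combinations miss at least one region), so 3 is optimal.

3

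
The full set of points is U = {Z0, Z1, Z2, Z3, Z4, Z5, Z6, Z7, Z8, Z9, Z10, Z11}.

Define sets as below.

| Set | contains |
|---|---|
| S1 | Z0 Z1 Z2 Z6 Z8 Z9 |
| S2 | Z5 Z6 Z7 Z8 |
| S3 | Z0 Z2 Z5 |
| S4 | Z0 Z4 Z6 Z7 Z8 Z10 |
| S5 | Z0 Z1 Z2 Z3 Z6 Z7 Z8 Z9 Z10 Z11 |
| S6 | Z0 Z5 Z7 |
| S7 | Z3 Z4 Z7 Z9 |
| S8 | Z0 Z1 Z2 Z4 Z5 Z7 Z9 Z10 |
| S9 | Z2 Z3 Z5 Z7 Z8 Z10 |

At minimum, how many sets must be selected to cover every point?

Take {S5, S8}. Their union is {Z0, Z1, Z2, Z3, Z4, Z5, Z6, Z7, Z8, Z9, Z10, Z11}, which is all 12 points.
No single set has all 12 points (the largest, S5, has 10), so 2 is optimal.

2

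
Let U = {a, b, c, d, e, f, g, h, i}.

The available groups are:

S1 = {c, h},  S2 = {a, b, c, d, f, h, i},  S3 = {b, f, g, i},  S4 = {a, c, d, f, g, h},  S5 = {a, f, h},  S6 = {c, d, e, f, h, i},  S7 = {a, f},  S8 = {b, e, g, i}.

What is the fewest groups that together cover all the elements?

S4 and S8 cover everything between them: the union {a, b, c, d, e, f, g, h, i} is all of U.
No single group has all 9 elements (the largest, S2, has 7), so 2 is optimal.

2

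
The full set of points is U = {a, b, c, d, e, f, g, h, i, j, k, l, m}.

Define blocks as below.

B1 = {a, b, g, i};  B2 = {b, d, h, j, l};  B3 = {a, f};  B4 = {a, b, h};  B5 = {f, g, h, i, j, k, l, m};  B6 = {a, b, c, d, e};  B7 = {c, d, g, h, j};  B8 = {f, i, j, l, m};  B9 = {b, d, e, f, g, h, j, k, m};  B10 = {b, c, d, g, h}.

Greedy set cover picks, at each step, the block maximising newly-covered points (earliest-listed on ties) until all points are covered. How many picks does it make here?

Greedy: pick B9 (covers 9 new) → pick B1 (covers 2 new) → pick B2 (covers 1 new) → pick B6 (covers 1 new). Total picks: 4.
(The true minimum cover uses only 2 blocks, so greedy is not optimal here.)

4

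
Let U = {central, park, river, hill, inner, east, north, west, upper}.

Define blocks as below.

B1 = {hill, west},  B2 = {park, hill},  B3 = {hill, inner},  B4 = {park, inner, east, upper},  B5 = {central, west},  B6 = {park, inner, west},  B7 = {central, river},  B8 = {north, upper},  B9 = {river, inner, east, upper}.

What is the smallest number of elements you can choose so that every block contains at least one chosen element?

The 4 elements {central, hill, inner, upper} hit every block.
No choice of 3 elements meets every block, so 4 is the minimum.

4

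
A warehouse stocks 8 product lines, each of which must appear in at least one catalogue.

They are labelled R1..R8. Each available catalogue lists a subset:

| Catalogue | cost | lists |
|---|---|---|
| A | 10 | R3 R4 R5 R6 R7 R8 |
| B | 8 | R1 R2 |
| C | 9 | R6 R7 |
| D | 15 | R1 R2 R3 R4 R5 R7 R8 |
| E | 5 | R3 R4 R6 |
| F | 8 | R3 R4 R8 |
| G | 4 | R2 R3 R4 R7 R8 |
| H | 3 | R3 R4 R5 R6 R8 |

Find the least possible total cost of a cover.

B, G, H together cover every product (B ∪ G ∪ H = {R1, R2, R3, R4, R5, R6, R7, R8}); total cost 8 + 4 + 3 = 15.
No covering selection has total cost below 15.

15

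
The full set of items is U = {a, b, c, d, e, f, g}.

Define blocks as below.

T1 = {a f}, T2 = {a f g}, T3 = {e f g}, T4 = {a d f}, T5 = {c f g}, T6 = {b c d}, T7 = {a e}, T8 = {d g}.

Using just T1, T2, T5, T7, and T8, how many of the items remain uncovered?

1

Union of T1, T2, T5, T7, T8 = {a, c, d, e, f, g}.
Not covered: b — 1 item.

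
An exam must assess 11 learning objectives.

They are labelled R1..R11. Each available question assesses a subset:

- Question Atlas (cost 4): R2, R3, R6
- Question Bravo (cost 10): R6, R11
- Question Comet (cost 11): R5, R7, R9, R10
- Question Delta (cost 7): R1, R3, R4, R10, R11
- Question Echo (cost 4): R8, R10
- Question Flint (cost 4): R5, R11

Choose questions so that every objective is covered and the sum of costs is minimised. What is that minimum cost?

26

Atlas, Comet, Delta, Echo together cover every objective (Atlas ∪ Comet ∪ Delta ∪ Echo = {R1, R2, R3, R4, R5, R6, R7, R8, R9, R10, R11}); total cost 4 + 11 + 7 + 4 = 26.
No covering selection has total cost below 26.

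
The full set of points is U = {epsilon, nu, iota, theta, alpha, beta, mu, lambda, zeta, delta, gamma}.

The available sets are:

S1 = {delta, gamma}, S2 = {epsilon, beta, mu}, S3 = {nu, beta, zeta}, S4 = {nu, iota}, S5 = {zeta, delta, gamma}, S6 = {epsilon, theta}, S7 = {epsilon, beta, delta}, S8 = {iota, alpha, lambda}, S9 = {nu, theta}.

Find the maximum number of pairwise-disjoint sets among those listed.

S2, S5, S8, S9 are pairwise disjoint (S2={epsilon,beta,mu}; S5={zeta,delta,gamma}; S8={iota,alpha,lambda}; S9={nu,theta}).
Every remaining set overlaps one of these, and no 5 of the listed sets are pairwise disjoint, so 4 is the maximum.

4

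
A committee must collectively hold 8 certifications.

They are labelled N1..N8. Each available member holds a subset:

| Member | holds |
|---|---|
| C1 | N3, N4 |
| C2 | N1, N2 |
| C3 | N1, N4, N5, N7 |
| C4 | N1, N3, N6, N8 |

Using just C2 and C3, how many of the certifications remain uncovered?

Union of C2, C3 = {N1, N2, N4, N5, N7}.
Not covered: N3, N6, N8 — 3 certifications.

3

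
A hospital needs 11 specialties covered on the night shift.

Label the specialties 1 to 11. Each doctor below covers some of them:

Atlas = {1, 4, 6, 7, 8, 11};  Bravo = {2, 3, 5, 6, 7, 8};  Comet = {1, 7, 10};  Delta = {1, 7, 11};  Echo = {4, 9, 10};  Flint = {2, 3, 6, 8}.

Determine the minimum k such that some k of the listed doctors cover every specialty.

3

Atlas and Bravo and Echo together: Atlas ∪ Bravo ∪ Echo = {1, 2, 3, 4, 5, 6, 7, 8, 9, 10, 11} — every specialty is covered.
Only Bravo contains 5, so Bravo is forced; the remaining 5 specialties need at least 2 more doctors (each remaining doctor adds at most 3) — so at least 3 doctors are needed, and 3 is optimal.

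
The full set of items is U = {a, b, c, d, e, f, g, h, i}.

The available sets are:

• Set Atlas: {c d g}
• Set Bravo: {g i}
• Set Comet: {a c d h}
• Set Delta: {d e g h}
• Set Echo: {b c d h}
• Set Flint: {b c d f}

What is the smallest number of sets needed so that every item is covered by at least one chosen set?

4

Bravo, Comet, Delta, and Flint cover everything between them: the union {a, b, c, d, e, f, g, h, i} is all of U.
Only Comet contains a, so Comet is forced; the remaining 5 items need at least 3 more sets (each remaining set adds at most 2) — so at least 4 sets are needed, and 4 is optimal.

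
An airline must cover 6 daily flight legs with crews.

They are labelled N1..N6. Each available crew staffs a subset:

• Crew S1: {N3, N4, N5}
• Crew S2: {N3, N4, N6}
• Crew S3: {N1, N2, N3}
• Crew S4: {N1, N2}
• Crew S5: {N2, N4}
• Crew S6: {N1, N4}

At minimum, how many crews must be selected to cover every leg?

3

Take {S1, S2, S4}. Their union is {N1, N2, N3, N4, N5, N6}, which is all 6 legs.
Only S1 contains N5, so S1 is forced; the remaining 3 legs need at least 2 more crews (each remaining crew adds at most 2) — so at least 3 crews are needed, and 3 is optimal.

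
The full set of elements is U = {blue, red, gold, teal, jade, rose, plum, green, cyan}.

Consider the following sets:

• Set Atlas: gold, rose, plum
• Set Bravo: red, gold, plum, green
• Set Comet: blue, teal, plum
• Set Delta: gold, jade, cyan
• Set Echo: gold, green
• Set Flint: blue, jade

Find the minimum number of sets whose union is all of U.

Take {Atlas, Bravo, Comet, Delta}. Their union is {blue, red, gold, teal, jade, rose, plum, green, cyan}, which is all 9 elements.
Only Bravo contains red, so Bravo is forced; the remaining 5 elements need at least 3 more sets (each remaining set adds at most 2) — so at least 4 sets are needed, and 4 is optimal.

4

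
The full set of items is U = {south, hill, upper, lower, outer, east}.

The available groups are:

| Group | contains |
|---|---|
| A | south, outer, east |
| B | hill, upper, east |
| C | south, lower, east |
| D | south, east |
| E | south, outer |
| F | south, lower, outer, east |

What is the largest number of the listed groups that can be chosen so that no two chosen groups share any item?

2

B, E are pairwise disjoint (B={hill,upper,east}; E={south,outer}).
Every remaining group overlaps one of these, and no 3 of the listed groups are pairwise disjoint, so 2 is the maximum.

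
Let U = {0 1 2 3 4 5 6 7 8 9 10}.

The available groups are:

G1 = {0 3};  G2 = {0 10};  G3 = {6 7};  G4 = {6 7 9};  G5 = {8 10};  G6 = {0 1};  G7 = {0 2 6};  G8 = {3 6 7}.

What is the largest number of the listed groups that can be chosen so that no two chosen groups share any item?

G1, G4, G5 are pairwise disjoint (G1={0,3}; G4={6,7,9}; G5={8,10}).
Every remaining group overlaps one of these, and no 4 of the listed groups are pairwise disjoint, so 3 is the maximum.

3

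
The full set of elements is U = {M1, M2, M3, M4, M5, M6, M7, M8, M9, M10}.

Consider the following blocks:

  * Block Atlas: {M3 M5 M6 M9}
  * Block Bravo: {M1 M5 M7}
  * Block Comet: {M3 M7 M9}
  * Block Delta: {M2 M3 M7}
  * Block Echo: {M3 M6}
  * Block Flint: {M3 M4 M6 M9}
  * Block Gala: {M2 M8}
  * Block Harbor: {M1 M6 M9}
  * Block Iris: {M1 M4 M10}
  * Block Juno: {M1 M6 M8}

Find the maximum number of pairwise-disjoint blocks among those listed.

Bravo, Echo, Gala are pairwise disjoint (Bravo={M1,M5,M7}; Echo={M3,M6}; Gala={M2,M8}).
Every remaining block overlaps one of these, and no 4 of the listed blocks are pairwise disjoint, so 3 is the maximum.

3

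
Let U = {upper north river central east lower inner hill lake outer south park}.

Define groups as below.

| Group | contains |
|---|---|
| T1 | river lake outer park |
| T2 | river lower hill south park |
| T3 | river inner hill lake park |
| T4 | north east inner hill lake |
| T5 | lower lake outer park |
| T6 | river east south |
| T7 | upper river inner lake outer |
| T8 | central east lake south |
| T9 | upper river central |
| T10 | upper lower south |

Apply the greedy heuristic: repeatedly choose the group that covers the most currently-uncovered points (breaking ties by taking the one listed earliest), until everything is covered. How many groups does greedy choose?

Greedy: pick T2 (covers 5 new) → pick T4 (covers 4 new) → pick T7 (covers 2 new) → pick T8 (covers 1 new). Total picks: 4.

4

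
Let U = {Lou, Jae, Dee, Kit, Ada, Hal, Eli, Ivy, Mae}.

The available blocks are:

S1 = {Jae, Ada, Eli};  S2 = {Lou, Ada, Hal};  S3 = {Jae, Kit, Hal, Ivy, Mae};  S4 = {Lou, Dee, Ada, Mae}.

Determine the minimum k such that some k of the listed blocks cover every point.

S1, S3, and S4 cover everything between them: the union {Lou, Jae, Dee, Kit, Ada, Hal, Eli, Ivy, Mae} is all of U.
Only S4 contains Dee, so S4 is forced; the remaining 5 points need at least 2 more blocks (each remaining block adds at most 4) — so at least 3 blocks are needed, and 3 is optimal.

3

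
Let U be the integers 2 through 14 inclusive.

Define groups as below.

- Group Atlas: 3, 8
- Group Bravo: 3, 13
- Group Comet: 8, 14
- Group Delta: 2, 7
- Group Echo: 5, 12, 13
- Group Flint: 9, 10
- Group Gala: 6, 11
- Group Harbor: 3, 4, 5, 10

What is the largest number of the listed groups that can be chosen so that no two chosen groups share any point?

Comet, Delta, Echo, Flint, Gala are pairwise disjoint (Comet={8,14}; Delta={2,7}; Echo={5,12,13}; Flint={9,10}; Gala={6,11}).
Every remaining group overlaps one of these, and no 6 of the listed groups are pairwise disjoint, so 5 is the maximum.

5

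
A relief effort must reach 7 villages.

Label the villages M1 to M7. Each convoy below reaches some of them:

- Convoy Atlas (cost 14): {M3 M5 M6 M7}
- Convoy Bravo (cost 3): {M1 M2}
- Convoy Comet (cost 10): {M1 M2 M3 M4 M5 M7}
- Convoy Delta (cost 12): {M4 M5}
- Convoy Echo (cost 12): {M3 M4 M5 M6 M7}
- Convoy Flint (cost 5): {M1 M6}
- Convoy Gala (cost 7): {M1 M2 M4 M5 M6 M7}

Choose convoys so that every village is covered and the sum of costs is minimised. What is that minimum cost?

15

Comet, Flint together cover every village (Comet ∪ Flint = {M1, M2, M3, M4, M5, M6, M7}); total cost 10 + 5 = 15.
The greedy pick Gala, Comet costs 17; no covering selection beats 15.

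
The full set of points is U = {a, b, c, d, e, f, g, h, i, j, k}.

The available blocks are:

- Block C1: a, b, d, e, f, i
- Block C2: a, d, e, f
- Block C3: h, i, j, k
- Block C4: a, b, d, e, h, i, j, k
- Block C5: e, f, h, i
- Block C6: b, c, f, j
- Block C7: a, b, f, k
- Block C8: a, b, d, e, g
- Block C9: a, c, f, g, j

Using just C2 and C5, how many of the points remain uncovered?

5

Union of C2, C5 = {a, d, e, f, h, i}.
Not covered: b, c, g, j, k — 5 points.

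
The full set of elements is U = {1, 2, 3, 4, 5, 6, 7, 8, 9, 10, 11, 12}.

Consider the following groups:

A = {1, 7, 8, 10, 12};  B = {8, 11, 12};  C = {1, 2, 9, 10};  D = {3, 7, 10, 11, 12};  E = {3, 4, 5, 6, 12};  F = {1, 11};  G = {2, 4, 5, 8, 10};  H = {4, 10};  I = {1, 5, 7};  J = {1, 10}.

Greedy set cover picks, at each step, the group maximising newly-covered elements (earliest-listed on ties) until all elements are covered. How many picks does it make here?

Greedy: pick A (covers 5 new) → pick E (covers 4 new) → pick C (covers 2 new) → pick B (covers 1 new). Total picks: 4.

4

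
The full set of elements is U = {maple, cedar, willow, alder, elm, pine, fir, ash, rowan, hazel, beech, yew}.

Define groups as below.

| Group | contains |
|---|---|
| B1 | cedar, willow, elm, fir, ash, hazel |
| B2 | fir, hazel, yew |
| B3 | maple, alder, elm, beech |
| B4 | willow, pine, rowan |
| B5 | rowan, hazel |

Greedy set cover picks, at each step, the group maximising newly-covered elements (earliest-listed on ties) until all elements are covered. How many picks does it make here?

4

Greedy: pick B1 (covers 6 new) → pick B3 (covers 3 new) → pick B4 (covers 2 new) → pick B2 (covers 1 new). Total picks: 4.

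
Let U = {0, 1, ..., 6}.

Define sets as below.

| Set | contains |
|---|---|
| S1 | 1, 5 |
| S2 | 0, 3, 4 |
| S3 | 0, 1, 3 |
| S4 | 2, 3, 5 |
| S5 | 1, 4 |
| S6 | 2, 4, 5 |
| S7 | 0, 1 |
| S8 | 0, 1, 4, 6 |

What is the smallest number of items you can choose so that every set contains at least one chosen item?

3

The 3 items {1, 4, 5} hit every set.
No choice of 2 items meets every set, so 3 is the minimum.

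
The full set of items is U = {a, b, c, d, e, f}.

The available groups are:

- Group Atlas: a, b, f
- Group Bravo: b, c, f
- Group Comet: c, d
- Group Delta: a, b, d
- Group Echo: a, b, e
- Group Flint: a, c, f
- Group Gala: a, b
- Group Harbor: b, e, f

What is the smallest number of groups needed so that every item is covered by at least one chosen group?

Take {Comet, Flint, Harbor}. Their union is {a, b, c, d, e, f}, which is all 6 items.
No 2 of the 8 groups cover everything (all 28 combinations miss at least one item), so 3 is optimal.

3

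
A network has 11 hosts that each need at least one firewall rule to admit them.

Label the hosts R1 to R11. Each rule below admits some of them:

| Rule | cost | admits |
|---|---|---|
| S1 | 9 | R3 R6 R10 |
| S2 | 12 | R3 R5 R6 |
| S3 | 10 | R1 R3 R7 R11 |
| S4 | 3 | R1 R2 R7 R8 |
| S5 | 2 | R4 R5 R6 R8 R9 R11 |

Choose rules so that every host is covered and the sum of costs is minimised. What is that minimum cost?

14

S1, S4, S5 together cover every host (S1 ∪ S4 ∪ S5 = {R1, R2, R3, R4, R5, R6, R7, R8, R9, R10, R11}); total cost 9 + 3 + 2 = 14.
No covering selection has total cost below 14.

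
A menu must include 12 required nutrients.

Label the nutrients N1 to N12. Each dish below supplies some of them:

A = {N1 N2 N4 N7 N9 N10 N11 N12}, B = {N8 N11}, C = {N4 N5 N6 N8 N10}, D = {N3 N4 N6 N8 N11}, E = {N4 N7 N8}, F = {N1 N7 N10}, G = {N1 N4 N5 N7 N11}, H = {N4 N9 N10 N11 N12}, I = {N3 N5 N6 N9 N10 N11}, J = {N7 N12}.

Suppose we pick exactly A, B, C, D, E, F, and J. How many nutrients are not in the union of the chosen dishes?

Union of A, B, C, D, E, F, J = {N1, N2, N3, N4, N5, N6, N7, N8, N9, N10, N11, N12} — that's every nutrient, so 0 are uncovered.

0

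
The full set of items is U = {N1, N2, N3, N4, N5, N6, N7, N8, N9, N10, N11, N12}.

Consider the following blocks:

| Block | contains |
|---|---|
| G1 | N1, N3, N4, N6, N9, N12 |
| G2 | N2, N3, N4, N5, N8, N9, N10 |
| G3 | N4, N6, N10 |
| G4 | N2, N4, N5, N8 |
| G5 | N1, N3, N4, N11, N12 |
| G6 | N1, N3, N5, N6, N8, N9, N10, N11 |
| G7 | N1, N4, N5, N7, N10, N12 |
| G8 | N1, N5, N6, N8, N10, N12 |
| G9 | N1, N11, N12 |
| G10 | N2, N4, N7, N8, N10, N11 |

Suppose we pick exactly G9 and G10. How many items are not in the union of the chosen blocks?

4

Union of G9, G10 = {N1, N2, N4, N7, N8, N10, N11, N12}.
Not covered: N3, N5, N6, N9 — 4 items.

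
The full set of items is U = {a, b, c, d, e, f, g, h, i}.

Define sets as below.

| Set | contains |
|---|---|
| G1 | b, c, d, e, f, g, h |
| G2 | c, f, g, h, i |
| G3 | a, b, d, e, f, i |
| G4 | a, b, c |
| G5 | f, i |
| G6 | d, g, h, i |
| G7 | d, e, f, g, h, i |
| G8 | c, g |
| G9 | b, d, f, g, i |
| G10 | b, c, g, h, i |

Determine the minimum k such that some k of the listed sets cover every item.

G2 and G3 together: G2 ∪ G3 = {a, b, c, d, e, f, g, h, i} — every item is covered.
No single set has all 9 items (the largest, G1, has 7), so 2 is optimal.

2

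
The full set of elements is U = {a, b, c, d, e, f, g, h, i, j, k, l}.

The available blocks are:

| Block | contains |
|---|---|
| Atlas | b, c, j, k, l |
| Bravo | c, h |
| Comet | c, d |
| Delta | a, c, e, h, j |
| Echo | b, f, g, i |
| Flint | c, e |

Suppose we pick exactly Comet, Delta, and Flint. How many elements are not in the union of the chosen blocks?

Union of Comet, Delta, Flint = {a, c, d, e, h, j}.
Not covered: b, f, g, i, k, l — 6 elements.

6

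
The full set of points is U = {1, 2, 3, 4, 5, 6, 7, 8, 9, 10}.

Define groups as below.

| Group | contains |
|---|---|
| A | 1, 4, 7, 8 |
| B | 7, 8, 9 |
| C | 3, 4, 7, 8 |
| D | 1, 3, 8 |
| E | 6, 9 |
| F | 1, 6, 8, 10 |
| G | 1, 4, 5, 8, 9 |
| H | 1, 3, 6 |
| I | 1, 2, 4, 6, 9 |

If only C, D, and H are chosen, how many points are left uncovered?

4

Union of C, D, H = {1, 3, 4, 6, 7, 8}.
Not covered: 2, 5, 9, 10 — 4 points.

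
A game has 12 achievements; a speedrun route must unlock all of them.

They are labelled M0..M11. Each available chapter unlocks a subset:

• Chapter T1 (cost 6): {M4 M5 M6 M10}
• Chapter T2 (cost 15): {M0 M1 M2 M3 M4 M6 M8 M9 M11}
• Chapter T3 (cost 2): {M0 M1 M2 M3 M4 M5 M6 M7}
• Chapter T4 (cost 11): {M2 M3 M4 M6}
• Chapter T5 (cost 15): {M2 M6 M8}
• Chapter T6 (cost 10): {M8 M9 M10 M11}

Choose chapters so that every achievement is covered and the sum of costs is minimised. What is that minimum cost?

12

T3, T6 together cover every achievement (T3 ∪ T6 = {M0, M1, M2, M3, M4, M5, M6, M7, M8, M9, M10, M11}); total cost 2 + 10 = 12.
No covering selection has total cost below 12.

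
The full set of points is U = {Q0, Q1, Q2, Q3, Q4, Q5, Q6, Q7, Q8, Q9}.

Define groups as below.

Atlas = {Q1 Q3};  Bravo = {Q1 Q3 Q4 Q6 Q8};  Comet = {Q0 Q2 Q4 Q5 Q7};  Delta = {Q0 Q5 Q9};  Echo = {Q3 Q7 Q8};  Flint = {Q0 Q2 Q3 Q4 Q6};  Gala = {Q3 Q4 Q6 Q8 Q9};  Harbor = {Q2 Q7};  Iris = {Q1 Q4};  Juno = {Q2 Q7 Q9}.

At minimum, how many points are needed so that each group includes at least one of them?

The 4 points {Q1, Q4, Q7, Q9} hit every group.
No choice of 3 points meets every group, so 4 is the minimum.

4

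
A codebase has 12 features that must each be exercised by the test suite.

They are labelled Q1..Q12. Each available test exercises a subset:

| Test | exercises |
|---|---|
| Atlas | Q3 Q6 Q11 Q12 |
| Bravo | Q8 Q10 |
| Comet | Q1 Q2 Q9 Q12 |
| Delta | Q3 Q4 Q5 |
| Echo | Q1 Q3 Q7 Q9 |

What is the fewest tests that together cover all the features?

5

Atlas and Bravo and Comet and Delta and Echo together: Atlas ∪ Bravo ∪ Comet ∪ Delta ∪ Echo = {Q1, Q2, Q3, Q4, Q5, Q6, Q7, Q8, Q9, Q10, Q11, Q12} — every feature is covered.
No 4 of the 5 tests cover everything (all 5 combinations miss at least one feature), so 5 is optimal.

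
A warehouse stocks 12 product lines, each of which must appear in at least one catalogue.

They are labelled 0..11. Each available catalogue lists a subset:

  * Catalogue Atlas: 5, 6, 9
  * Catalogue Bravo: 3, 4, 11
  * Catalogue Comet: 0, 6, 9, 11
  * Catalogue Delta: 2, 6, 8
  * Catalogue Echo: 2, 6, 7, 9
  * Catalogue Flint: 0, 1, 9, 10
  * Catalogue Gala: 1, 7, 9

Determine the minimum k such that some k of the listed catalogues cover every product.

5

Take {Atlas, Bravo, Delta, Flint, Gala}. Their union is {0, 1, 2, 3, 4, 5, 6, 7, 8, 9, 10, 11}, which is all 12 products.
No 4 of the 7 catalogues cover everything (all 35 combinations miss at least one product), so 5 is optimal.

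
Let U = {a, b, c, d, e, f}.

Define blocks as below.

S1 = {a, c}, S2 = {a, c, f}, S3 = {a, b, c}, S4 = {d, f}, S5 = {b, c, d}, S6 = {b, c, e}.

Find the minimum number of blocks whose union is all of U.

3

S2 and S5 and S6 together: S2 ∪ S5 ∪ S6 = {a, b, c, d, e, f} — every element is covered.
Only S6 contains e, so S6 is forced; the remaining 3 elements need at least 2 more blocks (each remaining block adds at most 2) — so at least 3 blocks are needed, and 3 is optimal.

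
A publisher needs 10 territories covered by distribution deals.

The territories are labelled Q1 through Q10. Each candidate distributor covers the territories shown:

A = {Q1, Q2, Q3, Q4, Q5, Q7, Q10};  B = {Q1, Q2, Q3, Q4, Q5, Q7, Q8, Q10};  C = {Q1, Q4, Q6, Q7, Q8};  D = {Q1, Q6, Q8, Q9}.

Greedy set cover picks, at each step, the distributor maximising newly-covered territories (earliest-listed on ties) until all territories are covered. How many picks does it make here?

Greedy: pick B (covers 8 new) → pick D (covers 2 new). Total picks: 2.

2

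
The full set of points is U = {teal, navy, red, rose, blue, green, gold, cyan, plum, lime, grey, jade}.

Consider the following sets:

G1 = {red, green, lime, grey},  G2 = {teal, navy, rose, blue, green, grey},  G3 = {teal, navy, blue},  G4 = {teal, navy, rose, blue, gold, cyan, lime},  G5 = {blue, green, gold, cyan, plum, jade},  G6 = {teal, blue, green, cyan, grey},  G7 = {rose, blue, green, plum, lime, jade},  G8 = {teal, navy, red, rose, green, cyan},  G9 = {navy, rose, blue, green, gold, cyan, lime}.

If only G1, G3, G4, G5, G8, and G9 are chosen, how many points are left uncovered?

Union of G1, G3, G4, G5, G8, G9 = {teal, navy, red, rose, blue, green, gold, cyan, plum, lime, grey, jade} — that's every point, so 0 are uncovered.

0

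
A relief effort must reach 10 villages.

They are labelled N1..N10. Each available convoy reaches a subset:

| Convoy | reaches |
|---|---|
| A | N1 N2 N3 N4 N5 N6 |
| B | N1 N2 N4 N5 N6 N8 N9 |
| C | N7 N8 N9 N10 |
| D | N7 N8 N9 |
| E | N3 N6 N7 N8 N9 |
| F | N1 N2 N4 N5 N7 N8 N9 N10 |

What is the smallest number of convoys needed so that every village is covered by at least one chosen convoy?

2

Take {A, C}. Their union is {N1, N2, N3, N4, N5, N6, N7, N8, N9, N10}, which is all 10 villages.
No single convoy has all 10 villages (the largest, F, has 8), so 2 is optimal.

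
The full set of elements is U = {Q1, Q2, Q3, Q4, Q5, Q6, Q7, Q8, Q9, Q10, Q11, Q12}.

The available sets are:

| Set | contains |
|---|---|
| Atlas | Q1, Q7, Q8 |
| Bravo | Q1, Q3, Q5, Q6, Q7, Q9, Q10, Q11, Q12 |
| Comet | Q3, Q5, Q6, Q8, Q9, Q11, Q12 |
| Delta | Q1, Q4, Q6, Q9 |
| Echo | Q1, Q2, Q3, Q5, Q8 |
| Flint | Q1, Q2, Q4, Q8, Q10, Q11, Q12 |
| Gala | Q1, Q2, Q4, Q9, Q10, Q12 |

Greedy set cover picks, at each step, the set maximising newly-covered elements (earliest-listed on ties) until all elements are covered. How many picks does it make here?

2

Greedy: pick Bravo (covers 9 new) → pick Flint (covers 3 new). Total picks: 2.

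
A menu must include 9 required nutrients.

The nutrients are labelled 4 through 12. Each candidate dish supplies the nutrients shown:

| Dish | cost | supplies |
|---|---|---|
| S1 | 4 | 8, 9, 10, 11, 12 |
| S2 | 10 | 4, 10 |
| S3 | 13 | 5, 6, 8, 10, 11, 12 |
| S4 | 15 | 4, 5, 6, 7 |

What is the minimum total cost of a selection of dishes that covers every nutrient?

S1, S4 together cover every nutrient (S1 ∪ S4 = {4, 5, 6, 7, 8, 9, 10, 11, 12}); total cost 4 + 15 = 19.
No covering selection has total cost below 19.

19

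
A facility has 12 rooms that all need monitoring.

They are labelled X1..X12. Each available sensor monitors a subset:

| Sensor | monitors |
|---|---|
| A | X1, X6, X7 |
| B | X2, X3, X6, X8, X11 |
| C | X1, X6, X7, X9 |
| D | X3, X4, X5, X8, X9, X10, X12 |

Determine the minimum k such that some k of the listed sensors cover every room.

3

Take {B, C, D}. Their union is {X1, X2, X3, X4, X5, X6, X7, X8, X9, X10, X11, X12}, which is all 12 rooms.
Only B contains X2, so B is forced; the remaining 7 rooms need at least 2 more sensors (each remaining sensor adds at most 5) — so at least 3 sensors are needed, and 3 is optimal.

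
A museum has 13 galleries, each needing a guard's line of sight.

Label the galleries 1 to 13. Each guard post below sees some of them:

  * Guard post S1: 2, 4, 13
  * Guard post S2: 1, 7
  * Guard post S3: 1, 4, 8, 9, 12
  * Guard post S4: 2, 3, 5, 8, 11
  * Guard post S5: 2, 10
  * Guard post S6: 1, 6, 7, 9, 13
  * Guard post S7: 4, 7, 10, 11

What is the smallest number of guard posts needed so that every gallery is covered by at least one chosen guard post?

Take {S3, S4, S6, S7}. Their union is {1, 2, 3, 4, 5, 6, 7, 8, 9, 10, 11, 12, 13}, which is all 13 galleries.
No 3 of the 7 guard posts cover everything (all 35 combinations miss at least one gallery), so 4 is optimal.

4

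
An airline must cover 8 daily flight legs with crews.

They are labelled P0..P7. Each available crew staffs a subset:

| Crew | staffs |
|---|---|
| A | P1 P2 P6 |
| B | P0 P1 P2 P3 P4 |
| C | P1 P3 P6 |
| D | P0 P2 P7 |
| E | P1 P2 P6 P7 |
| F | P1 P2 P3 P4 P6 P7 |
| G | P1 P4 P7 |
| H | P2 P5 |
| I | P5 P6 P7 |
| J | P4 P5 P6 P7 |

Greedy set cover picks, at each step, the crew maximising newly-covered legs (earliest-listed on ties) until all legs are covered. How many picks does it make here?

3

Greedy: pick F (covers 6 new) → pick B (covers 1 new) → pick H (covers 1 new). Total picks: 3.
(The true minimum cover uses only 2 crews, so greedy is not optimal here.)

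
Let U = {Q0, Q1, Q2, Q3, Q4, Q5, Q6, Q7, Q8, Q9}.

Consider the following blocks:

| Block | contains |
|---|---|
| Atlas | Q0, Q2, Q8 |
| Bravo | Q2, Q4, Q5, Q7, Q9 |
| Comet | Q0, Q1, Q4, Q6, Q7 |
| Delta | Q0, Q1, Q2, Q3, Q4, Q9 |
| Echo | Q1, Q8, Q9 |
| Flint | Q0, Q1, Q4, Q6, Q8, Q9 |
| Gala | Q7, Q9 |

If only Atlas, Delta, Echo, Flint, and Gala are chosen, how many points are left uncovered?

Union of Atlas, Delta, Echo, Flint, Gala = {Q0, Q1, Q2, Q3, Q4, Q6, Q7, Q8, Q9}.
Not covered: Q5 — 1 point.

1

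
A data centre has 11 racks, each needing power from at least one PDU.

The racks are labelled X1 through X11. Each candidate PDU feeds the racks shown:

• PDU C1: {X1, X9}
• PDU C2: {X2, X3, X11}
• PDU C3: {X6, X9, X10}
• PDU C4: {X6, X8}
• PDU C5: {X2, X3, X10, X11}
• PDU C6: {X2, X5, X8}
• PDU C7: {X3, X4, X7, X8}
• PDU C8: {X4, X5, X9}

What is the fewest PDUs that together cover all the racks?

C1 and C2 and C3 and C7 and C8 together: C1 ∪ C2 ∪ C3 ∪ C7 ∪ C8 = {X1, X2, X3, X4, X5, X6, X7, X8, X9, X10, X11} — every rack is covered.
No 4 of the 8 PDUs cover everything (all 70 combinations miss at least one rack), so 5 is optimal.

5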